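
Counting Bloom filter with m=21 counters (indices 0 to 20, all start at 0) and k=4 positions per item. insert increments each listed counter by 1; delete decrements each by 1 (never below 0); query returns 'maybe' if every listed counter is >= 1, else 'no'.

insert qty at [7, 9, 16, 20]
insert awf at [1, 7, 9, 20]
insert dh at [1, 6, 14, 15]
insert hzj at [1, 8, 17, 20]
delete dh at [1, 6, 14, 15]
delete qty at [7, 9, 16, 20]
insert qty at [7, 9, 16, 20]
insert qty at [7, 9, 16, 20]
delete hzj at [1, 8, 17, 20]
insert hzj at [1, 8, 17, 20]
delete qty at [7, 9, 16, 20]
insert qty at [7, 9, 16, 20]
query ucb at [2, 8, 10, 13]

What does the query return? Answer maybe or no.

Step 1: insert qty at [7, 9, 16, 20] -> counters=[0,0,0,0,0,0,0,1,0,1,0,0,0,0,0,0,1,0,0,0,1]
Step 2: insert awf at [1, 7, 9, 20] -> counters=[0,1,0,0,0,0,0,2,0,2,0,0,0,0,0,0,1,0,0,0,2]
Step 3: insert dh at [1, 6, 14, 15] -> counters=[0,2,0,0,0,0,1,2,0,2,0,0,0,0,1,1,1,0,0,0,2]
Step 4: insert hzj at [1, 8, 17, 20] -> counters=[0,3,0,0,0,0,1,2,1,2,0,0,0,0,1,1,1,1,0,0,3]
Step 5: delete dh at [1, 6, 14, 15] -> counters=[0,2,0,0,0,0,0,2,1,2,0,0,0,0,0,0,1,1,0,0,3]
Step 6: delete qty at [7, 9, 16, 20] -> counters=[0,2,0,0,0,0,0,1,1,1,0,0,0,0,0,0,0,1,0,0,2]
Step 7: insert qty at [7, 9, 16, 20] -> counters=[0,2,0,0,0,0,0,2,1,2,0,0,0,0,0,0,1,1,0,0,3]
Step 8: insert qty at [7, 9, 16, 20] -> counters=[0,2,0,0,0,0,0,3,1,3,0,0,0,0,0,0,2,1,0,0,4]
Step 9: delete hzj at [1, 8, 17, 20] -> counters=[0,1,0,0,0,0,0,3,0,3,0,0,0,0,0,0,2,0,0,0,3]
Step 10: insert hzj at [1, 8, 17, 20] -> counters=[0,2,0,0,0,0,0,3,1,3,0,0,0,0,0,0,2,1,0,0,4]
Step 11: delete qty at [7, 9, 16, 20] -> counters=[0,2,0,0,0,0,0,2,1,2,0,0,0,0,0,0,1,1,0,0,3]
Step 12: insert qty at [7, 9, 16, 20] -> counters=[0,2,0,0,0,0,0,3,1,3,0,0,0,0,0,0,2,1,0,0,4]
Query ucb: check counters[2]=0 counters[8]=1 counters[10]=0 counters[13]=0 -> no

Answer: no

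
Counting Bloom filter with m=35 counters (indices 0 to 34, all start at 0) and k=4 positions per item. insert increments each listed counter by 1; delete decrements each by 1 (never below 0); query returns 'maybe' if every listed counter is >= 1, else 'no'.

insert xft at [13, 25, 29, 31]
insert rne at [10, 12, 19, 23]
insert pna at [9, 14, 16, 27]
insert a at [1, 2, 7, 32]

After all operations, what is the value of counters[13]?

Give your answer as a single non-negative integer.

Step 1: insert xft at [13, 25, 29, 31] -> counters=[0,0,0,0,0,0,0,0,0,0,0,0,0,1,0,0,0,0,0,0,0,0,0,0,0,1,0,0,0,1,0,1,0,0,0]
Step 2: insert rne at [10, 12, 19, 23] -> counters=[0,0,0,0,0,0,0,0,0,0,1,0,1,1,0,0,0,0,0,1,0,0,0,1,0,1,0,0,0,1,0,1,0,0,0]
Step 3: insert pna at [9, 14, 16, 27] -> counters=[0,0,0,0,0,0,0,0,0,1,1,0,1,1,1,0,1,0,0,1,0,0,0,1,0,1,0,1,0,1,0,1,0,0,0]
Step 4: insert a at [1, 2, 7, 32] -> counters=[0,1,1,0,0,0,0,1,0,1,1,0,1,1,1,0,1,0,0,1,0,0,0,1,0,1,0,1,0,1,0,1,1,0,0]
Final counters=[0,1,1,0,0,0,0,1,0,1,1,0,1,1,1,0,1,0,0,1,0,0,0,1,0,1,0,1,0,1,0,1,1,0,0] -> counters[13]=1

Answer: 1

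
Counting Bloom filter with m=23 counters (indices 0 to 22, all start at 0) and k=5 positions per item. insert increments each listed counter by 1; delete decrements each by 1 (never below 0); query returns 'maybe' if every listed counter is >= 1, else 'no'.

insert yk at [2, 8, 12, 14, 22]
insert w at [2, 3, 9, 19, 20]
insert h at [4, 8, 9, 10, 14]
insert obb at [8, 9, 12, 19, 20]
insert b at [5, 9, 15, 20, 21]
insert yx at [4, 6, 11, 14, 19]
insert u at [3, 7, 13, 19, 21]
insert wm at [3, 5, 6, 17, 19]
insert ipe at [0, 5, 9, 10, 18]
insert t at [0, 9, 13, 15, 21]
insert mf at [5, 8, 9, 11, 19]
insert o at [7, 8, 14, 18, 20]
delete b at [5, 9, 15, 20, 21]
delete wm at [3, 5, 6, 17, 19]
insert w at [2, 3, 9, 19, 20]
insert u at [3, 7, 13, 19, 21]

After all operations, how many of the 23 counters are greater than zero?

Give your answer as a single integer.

Step 1: insert yk at [2, 8, 12, 14, 22] -> counters=[0,0,1,0,0,0,0,0,1,0,0,0,1,0,1,0,0,0,0,0,0,0,1]
Step 2: insert w at [2, 3, 9, 19, 20] -> counters=[0,0,2,1,0,0,0,0,1,1,0,0,1,0,1,0,0,0,0,1,1,0,1]
Step 3: insert h at [4, 8, 9, 10, 14] -> counters=[0,0,2,1,1,0,0,0,2,2,1,0,1,0,2,0,0,0,0,1,1,0,1]
Step 4: insert obb at [8, 9, 12, 19, 20] -> counters=[0,0,2,1,1,0,0,0,3,3,1,0,2,0,2,0,0,0,0,2,2,0,1]
Step 5: insert b at [5, 9, 15, 20, 21] -> counters=[0,0,2,1,1,1,0,0,3,4,1,0,2,0,2,1,0,0,0,2,3,1,1]
Step 6: insert yx at [4, 6, 11, 14, 19] -> counters=[0,0,2,1,2,1,1,0,3,4,1,1,2,0,3,1,0,0,0,3,3,1,1]
Step 7: insert u at [3, 7, 13, 19, 21] -> counters=[0,0,2,2,2,1,1,1,3,4,1,1,2,1,3,1,0,0,0,4,3,2,1]
Step 8: insert wm at [3, 5, 6, 17, 19] -> counters=[0,0,2,3,2,2,2,1,3,4,1,1,2,1,3,1,0,1,0,5,3,2,1]
Step 9: insert ipe at [0, 5, 9, 10, 18] -> counters=[1,0,2,3,2,3,2,1,3,5,2,1,2,1,3,1,0,1,1,5,3,2,1]
Step 10: insert t at [0, 9, 13, 15, 21] -> counters=[2,0,2,3,2,3,2,1,3,6,2,1,2,2,3,2,0,1,1,5,3,3,1]
Step 11: insert mf at [5, 8, 9, 11, 19] -> counters=[2,0,2,3,2,4,2,1,4,7,2,2,2,2,3,2,0,1,1,6,3,3,1]
Step 12: insert o at [7, 8, 14, 18, 20] -> counters=[2,0,2,3,2,4,2,2,5,7,2,2,2,2,4,2,0,1,2,6,4,3,1]
Step 13: delete b at [5, 9, 15, 20, 21] -> counters=[2,0,2,3,2,3,2,2,5,6,2,2,2,2,4,1,0,1,2,6,3,2,1]
Step 14: delete wm at [3, 5, 6, 17, 19] -> counters=[2,0,2,2,2,2,1,2,5,6,2,2,2,2,4,1,0,0,2,5,3,2,1]
Step 15: insert w at [2, 3, 9, 19, 20] -> counters=[2,0,3,3,2,2,1,2,5,7,2,2,2,2,4,1,0,0,2,6,4,2,1]
Step 16: insert u at [3, 7, 13, 19, 21] -> counters=[2,0,3,4,2,2,1,3,5,7,2,2,2,3,4,1,0,0,2,7,4,3,1]
Final counters=[2,0,3,4,2,2,1,3,5,7,2,2,2,3,4,1,0,0,2,7,4,3,1] -> 20 nonzero

Answer: 20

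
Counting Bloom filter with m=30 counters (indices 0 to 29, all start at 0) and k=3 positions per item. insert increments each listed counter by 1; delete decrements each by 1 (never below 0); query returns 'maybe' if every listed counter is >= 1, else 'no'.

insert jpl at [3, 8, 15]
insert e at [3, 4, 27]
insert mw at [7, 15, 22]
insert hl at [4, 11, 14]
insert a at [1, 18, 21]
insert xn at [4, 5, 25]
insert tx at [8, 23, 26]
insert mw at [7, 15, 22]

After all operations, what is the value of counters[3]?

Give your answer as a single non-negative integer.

Step 1: insert jpl at [3, 8, 15] -> counters=[0,0,0,1,0,0,0,0,1,0,0,0,0,0,0,1,0,0,0,0,0,0,0,0,0,0,0,0,0,0]
Step 2: insert e at [3, 4, 27] -> counters=[0,0,0,2,1,0,0,0,1,0,0,0,0,0,0,1,0,0,0,0,0,0,0,0,0,0,0,1,0,0]
Step 3: insert mw at [7, 15, 22] -> counters=[0,0,0,2,1,0,0,1,1,0,0,0,0,0,0,2,0,0,0,0,0,0,1,0,0,0,0,1,0,0]
Step 4: insert hl at [4, 11, 14] -> counters=[0,0,0,2,2,0,0,1,1,0,0,1,0,0,1,2,0,0,0,0,0,0,1,0,0,0,0,1,0,0]
Step 5: insert a at [1, 18, 21] -> counters=[0,1,0,2,2,0,0,1,1,0,0,1,0,0,1,2,0,0,1,0,0,1,1,0,0,0,0,1,0,0]
Step 6: insert xn at [4, 5, 25] -> counters=[0,1,0,2,3,1,0,1,1,0,0,1,0,0,1,2,0,0,1,0,0,1,1,0,0,1,0,1,0,0]
Step 7: insert tx at [8, 23, 26] -> counters=[0,1,0,2,3,1,0,1,2,0,0,1,0,0,1,2,0,0,1,0,0,1,1,1,0,1,1,1,0,0]
Step 8: insert mw at [7, 15, 22] -> counters=[0,1,0,2,3,1,0,2,2,0,0,1,0,0,1,3,0,0,1,0,0,1,2,1,0,1,1,1,0,0]
Final counters=[0,1,0,2,3,1,0,2,2,0,0,1,0,0,1,3,0,0,1,0,0,1,2,1,0,1,1,1,0,0] -> counters[3]=2

Answer: 2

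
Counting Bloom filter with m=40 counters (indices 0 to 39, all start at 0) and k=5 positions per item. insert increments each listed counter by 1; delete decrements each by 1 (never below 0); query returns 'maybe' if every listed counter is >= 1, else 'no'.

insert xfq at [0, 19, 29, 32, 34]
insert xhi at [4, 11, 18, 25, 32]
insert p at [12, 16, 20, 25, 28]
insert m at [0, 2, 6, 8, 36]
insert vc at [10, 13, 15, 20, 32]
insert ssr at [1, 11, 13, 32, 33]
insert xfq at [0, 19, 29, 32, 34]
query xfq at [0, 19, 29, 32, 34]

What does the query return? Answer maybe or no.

Step 1: insert xfq at [0, 19, 29, 32, 34] -> counters=[1,0,0,0,0,0,0,0,0,0,0,0,0,0,0,0,0,0,0,1,0,0,0,0,0,0,0,0,0,1,0,0,1,0,1,0,0,0,0,0]
Step 2: insert xhi at [4, 11, 18, 25, 32] -> counters=[1,0,0,0,1,0,0,0,0,0,0,1,0,0,0,0,0,0,1,1,0,0,0,0,0,1,0,0,0,1,0,0,2,0,1,0,0,0,0,0]
Step 3: insert p at [12, 16, 20, 25, 28] -> counters=[1,0,0,0,1,0,0,0,0,0,0,1,1,0,0,0,1,0,1,1,1,0,0,0,0,2,0,0,1,1,0,0,2,0,1,0,0,0,0,0]
Step 4: insert m at [0, 2, 6, 8, 36] -> counters=[2,0,1,0,1,0,1,0,1,0,0,1,1,0,0,0,1,0,1,1,1,0,0,0,0,2,0,0,1,1,0,0,2,0,1,0,1,0,0,0]
Step 5: insert vc at [10, 13, 15, 20, 32] -> counters=[2,0,1,0,1,0,1,0,1,0,1,1,1,1,0,1,1,0,1,1,2,0,0,0,0,2,0,0,1,1,0,0,3,0,1,0,1,0,0,0]
Step 6: insert ssr at [1, 11, 13, 32, 33] -> counters=[2,1,1,0,1,0,1,0,1,0,1,2,1,2,0,1,1,0,1,1,2,0,0,0,0,2,0,0,1,1,0,0,4,1,1,0,1,0,0,0]
Step 7: insert xfq at [0, 19, 29, 32, 34] -> counters=[3,1,1,0,1,0,1,0,1,0,1,2,1,2,0,1,1,0,1,2,2,0,0,0,0,2,0,0,1,2,0,0,5,1,2,0,1,0,0,0]
Query xfq: check counters[0]=3 counters[19]=2 counters[29]=2 counters[32]=5 counters[34]=2 -> maybe

Answer: maybe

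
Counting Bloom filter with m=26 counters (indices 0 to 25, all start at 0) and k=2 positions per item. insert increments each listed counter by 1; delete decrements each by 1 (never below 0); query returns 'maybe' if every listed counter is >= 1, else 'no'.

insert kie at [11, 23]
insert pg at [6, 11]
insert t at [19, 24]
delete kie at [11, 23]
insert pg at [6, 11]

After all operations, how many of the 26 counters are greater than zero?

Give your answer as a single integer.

Answer: 4

Derivation:
Step 1: insert kie at [11, 23] -> counters=[0,0,0,0,0,0,0,0,0,0,0,1,0,0,0,0,0,0,0,0,0,0,0,1,0,0]
Step 2: insert pg at [6, 11] -> counters=[0,0,0,0,0,0,1,0,0,0,0,2,0,0,0,0,0,0,0,0,0,0,0,1,0,0]
Step 3: insert t at [19, 24] -> counters=[0,0,0,0,0,0,1,0,0,0,0,2,0,0,0,0,0,0,0,1,0,0,0,1,1,0]
Step 4: delete kie at [11, 23] -> counters=[0,0,0,0,0,0,1,0,0,0,0,1,0,0,0,0,0,0,0,1,0,0,0,0,1,0]
Step 5: insert pg at [6, 11] -> counters=[0,0,0,0,0,0,2,0,0,0,0,2,0,0,0,0,0,0,0,1,0,0,0,0,1,0]
Final counters=[0,0,0,0,0,0,2,0,0,0,0,2,0,0,0,0,0,0,0,1,0,0,0,0,1,0] -> 4 nonzero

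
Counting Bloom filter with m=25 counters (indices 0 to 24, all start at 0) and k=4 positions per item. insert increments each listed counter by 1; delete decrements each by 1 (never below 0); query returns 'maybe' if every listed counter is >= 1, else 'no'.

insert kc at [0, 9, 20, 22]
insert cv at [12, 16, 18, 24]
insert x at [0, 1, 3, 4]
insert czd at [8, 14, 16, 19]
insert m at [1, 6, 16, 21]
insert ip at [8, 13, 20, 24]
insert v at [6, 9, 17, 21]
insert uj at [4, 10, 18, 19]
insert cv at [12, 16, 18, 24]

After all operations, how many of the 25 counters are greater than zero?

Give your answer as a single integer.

Answer: 19

Derivation:
Step 1: insert kc at [0, 9, 20, 22] -> counters=[1,0,0,0,0,0,0,0,0,1,0,0,0,0,0,0,0,0,0,0,1,0,1,0,0]
Step 2: insert cv at [12, 16, 18, 24] -> counters=[1,0,0,0,0,0,0,0,0,1,0,0,1,0,0,0,1,0,1,0,1,0,1,0,1]
Step 3: insert x at [0, 1, 3, 4] -> counters=[2,1,0,1,1,0,0,0,0,1,0,0,1,0,0,0,1,0,1,0,1,0,1,0,1]
Step 4: insert czd at [8, 14, 16, 19] -> counters=[2,1,0,1,1,0,0,0,1,1,0,0,1,0,1,0,2,0,1,1,1,0,1,0,1]
Step 5: insert m at [1, 6, 16, 21] -> counters=[2,2,0,1,1,0,1,0,1,1,0,0,1,0,1,0,3,0,1,1,1,1,1,0,1]
Step 6: insert ip at [8, 13, 20, 24] -> counters=[2,2,0,1,1,0,1,0,2,1,0,0,1,1,1,0,3,0,1,1,2,1,1,0,2]
Step 7: insert v at [6, 9, 17, 21] -> counters=[2,2,0,1,1,0,2,0,2,2,0,0,1,1,1,0,3,1,1,1,2,2,1,0,2]
Step 8: insert uj at [4, 10, 18, 19] -> counters=[2,2,0,1,2,0,2,0,2,2,1,0,1,1,1,0,3,1,2,2,2,2,1,0,2]
Step 9: insert cv at [12, 16, 18, 24] -> counters=[2,2,0,1,2,0,2,0,2,2,1,0,2,1,1,0,4,1,3,2,2,2,1,0,3]
Final counters=[2,2,0,1,2,0,2,0,2,2,1,0,2,1,1,0,4,1,3,2,2,2,1,0,3] -> 19 nonzero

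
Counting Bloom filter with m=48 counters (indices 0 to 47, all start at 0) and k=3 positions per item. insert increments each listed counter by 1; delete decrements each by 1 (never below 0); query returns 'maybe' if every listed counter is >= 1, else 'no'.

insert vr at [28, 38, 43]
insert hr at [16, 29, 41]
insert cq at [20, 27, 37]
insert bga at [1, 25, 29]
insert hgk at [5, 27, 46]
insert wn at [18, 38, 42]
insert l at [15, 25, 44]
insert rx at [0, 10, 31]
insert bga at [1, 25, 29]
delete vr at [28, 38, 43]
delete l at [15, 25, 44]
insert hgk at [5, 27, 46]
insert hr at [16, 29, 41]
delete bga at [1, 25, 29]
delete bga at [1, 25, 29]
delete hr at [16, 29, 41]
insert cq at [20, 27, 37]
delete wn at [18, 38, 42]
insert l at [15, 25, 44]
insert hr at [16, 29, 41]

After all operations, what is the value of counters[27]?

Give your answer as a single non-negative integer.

Step 1: insert vr at [28, 38, 43] -> counters=[0,0,0,0,0,0,0,0,0,0,0,0,0,0,0,0,0,0,0,0,0,0,0,0,0,0,0,0,1,0,0,0,0,0,0,0,0,0,1,0,0,0,0,1,0,0,0,0]
Step 2: insert hr at [16, 29, 41] -> counters=[0,0,0,0,0,0,0,0,0,0,0,0,0,0,0,0,1,0,0,0,0,0,0,0,0,0,0,0,1,1,0,0,0,0,0,0,0,0,1,0,0,1,0,1,0,0,0,0]
Step 3: insert cq at [20, 27, 37] -> counters=[0,0,0,0,0,0,0,0,0,0,0,0,0,0,0,0,1,0,0,0,1,0,0,0,0,0,0,1,1,1,0,0,0,0,0,0,0,1,1,0,0,1,0,1,0,0,0,0]
Step 4: insert bga at [1, 25, 29] -> counters=[0,1,0,0,0,0,0,0,0,0,0,0,0,0,0,0,1,0,0,0,1,0,0,0,0,1,0,1,1,2,0,0,0,0,0,0,0,1,1,0,0,1,0,1,0,0,0,0]
Step 5: insert hgk at [5, 27, 46] -> counters=[0,1,0,0,0,1,0,0,0,0,0,0,0,0,0,0,1,0,0,0,1,0,0,0,0,1,0,2,1,2,0,0,0,0,0,0,0,1,1,0,0,1,0,1,0,0,1,0]
Step 6: insert wn at [18, 38, 42] -> counters=[0,1,0,0,0,1,0,0,0,0,0,0,0,0,0,0,1,0,1,0,1,0,0,0,0,1,0,2,1,2,0,0,0,0,0,0,0,1,2,0,0,1,1,1,0,0,1,0]
Step 7: insert l at [15, 25, 44] -> counters=[0,1,0,0,0,1,0,0,0,0,0,0,0,0,0,1,1,0,1,0,1,0,0,0,0,2,0,2,1,2,0,0,0,0,0,0,0,1,2,0,0,1,1,1,1,0,1,0]
Step 8: insert rx at [0, 10, 31] -> counters=[1,1,0,0,0,1,0,0,0,0,1,0,0,0,0,1,1,0,1,0,1,0,0,0,0,2,0,2,1,2,0,1,0,0,0,0,0,1,2,0,0,1,1,1,1,0,1,0]
Step 9: insert bga at [1, 25, 29] -> counters=[1,2,0,0,0,1,0,0,0,0,1,0,0,0,0,1,1,0,1,0,1,0,0,0,0,3,0,2,1,3,0,1,0,0,0,0,0,1,2,0,0,1,1,1,1,0,1,0]
Step 10: delete vr at [28, 38, 43] -> counters=[1,2,0,0,0,1,0,0,0,0,1,0,0,0,0,1,1,0,1,0,1,0,0,0,0,3,0,2,0,3,0,1,0,0,0,0,0,1,1,0,0,1,1,0,1,0,1,0]
Step 11: delete l at [15, 25, 44] -> counters=[1,2,0,0,0,1,0,0,0,0,1,0,0,0,0,0,1,0,1,0,1,0,0,0,0,2,0,2,0,3,0,1,0,0,0,0,0,1,1,0,0,1,1,0,0,0,1,0]
Step 12: insert hgk at [5, 27, 46] -> counters=[1,2,0,0,0,2,0,0,0,0,1,0,0,0,0,0,1,0,1,0,1,0,0,0,0,2,0,3,0,3,0,1,0,0,0,0,0,1,1,0,0,1,1,0,0,0,2,0]
Step 13: insert hr at [16, 29, 41] -> counters=[1,2,0,0,0,2,0,0,0,0,1,0,0,0,0,0,2,0,1,0,1,0,0,0,0,2,0,3,0,4,0,1,0,0,0,0,0,1,1,0,0,2,1,0,0,0,2,0]
Step 14: delete bga at [1, 25, 29] -> counters=[1,1,0,0,0,2,0,0,0,0,1,0,0,0,0,0,2,0,1,0,1,0,0,0,0,1,0,3,0,3,0,1,0,0,0,0,0,1,1,0,0,2,1,0,0,0,2,0]
Step 15: delete bga at [1, 25, 29] -> counters=[1,0,0,0,0,2,0,0,0,0,1,0,0,0,0,0,2,0,1,0,1,0,0,0,0,0,0,3,0,2,0,1,0,0,0,0,0,1,1,0,0,2,1,0,0,0,2,0]
Step 16: delete hr at [16, 29, 41] -> counters=[1,0,0,0,0,2,0,0,0,0,1,0,0,0,0,0,1,0,1,0,1,0,0,0,0,0,0,3,0,1,0,1,0,0,0,0,0,1,1,0,0,1,1,0,0,0,2,0]
Step 17: insert cq at [20, 27, 37] -> counters=[1,0,0,0,0,2,0,0,0,0,1,0,0,0,0,0,1,0,1,0,2,0,0,0,0,0,0,4,0,1,0,1,0,0,0,0,0,2,1,0,0,1,1,0,0,0,2,0]
Step 18: delete wn at [18, 38, 42] -> counters=[1,0,0,0,0,2,0,0,0,0,1,0,0,0,0,0,1,0,0,0,2,0,0,0,0,0,0,4,0,1,0,1,0,0,0,0,0,2,0,0,0,1,0,0,0,0,2,0]
Step 19: insert l at [15, 25, 44] -> counters=[1,0,0,0,0,2,0,0,0,0,1,0,0,0,0,1,1,0,0,0,2,0,0,0,0,1,0,4,0,1,0,1,0,0,0,0,0,2,0,0,0,1,0,0,1,0,2,0]
Step 20: insert hr at [16, 29, 41] -> counters=[1,0,0,0,0,2,0,0,0,0,1,0,0,0,0,1,2,0,0,0,2,0,0,0,0,1,0,4,0,2,0,1,0,0,0,0,0,2,0,0,0,2,0,0,1,0,2,0]
Final counters=[1,0,0,0,0,2,0,0,0,0,1,0,0,0,0,1,2,0,0,0,2,0,0,0,0,1,0,4,0,2,0,1,0,0,0,0,0,2,0,0,0,2,0,0,1,0,2,0] -> counters[27]=4

Answer: 4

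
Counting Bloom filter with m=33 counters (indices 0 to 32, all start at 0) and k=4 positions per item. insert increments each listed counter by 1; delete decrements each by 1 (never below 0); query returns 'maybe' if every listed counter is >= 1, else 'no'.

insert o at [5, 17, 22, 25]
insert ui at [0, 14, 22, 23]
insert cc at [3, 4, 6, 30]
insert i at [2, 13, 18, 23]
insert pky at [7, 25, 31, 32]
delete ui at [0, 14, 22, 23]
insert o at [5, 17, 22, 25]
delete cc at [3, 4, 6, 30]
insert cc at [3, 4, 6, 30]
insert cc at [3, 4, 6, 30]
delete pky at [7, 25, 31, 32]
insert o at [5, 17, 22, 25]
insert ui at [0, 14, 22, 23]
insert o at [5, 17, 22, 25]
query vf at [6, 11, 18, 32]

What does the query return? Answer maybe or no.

Step 1: insert o at [5, 17, 22, 25] -> counters=[0,0,0,0,0,1,0,0,0,0,0,0,0,0,0,0,0,1,0,0,0,0,1,0,0,1,0,0,0,0,0,0,0]
Step 2: insert ui at [0, 14, 22, 23] -> counters=[1,0,0,0,0,1,0,0,0,0,0,0,0,0,1,0,0,1,0,0,0,0,2,1,0,1,0,0,0,0,0,0,0]
Step 3: insert cc at [3, 4, 6, 30] -> counters=[1,0,0,1,1,1,1,0,0,0,0,0,0,0,1,0,0,1,0,0,0,0,2,1,0,1,0,0,0,0,1,0,0]
Step 4: insert i at [2, 13, 18, 23] -> counters=[1,0,1,1,1,1,1,0,0,0,0,0,0,1,1,0,0,1,1,0,0,0,2,2,0,1,0,0,0,0,1,0,0]
Step 5: insert pky at [7, 25, 31, 32] -> counters=[1,0,1,1,1,1,1,1,0,0,0,0,0,1,1,0,0,1,1,0,0,0,2,2,0,2,0,0,0,0,1,1,1]
Step 6: delete ui at [0, 14, 22, 23] -> counters=[0,0,1,1,1,1,1,1,0,0,0,0,0,1,0,0,0,1,1,0,0,0,1,1,0,2,0,0,0,0,1,1,1]
Step 7: insert o at [5, 17, 22, 25] -> counters=[0,0,1,1,1,2,1,1,0,0,0,0,0,1,0,0,0,2,1,0,0,0,2,1,0,3,0,0,0,0,1,1,1]
Step 8: delete cc at [3, 4, 6, 30] -> counters=[0,0,1,0,0,2,0,1,0,0,0,0,0,1,0,0,0,2,1,0,0,0,2,1,0,3,0,0,0,0,0,1,1]
Step 9: insert cc at [3, 4, 6, 30] -> counters=[0,0,1,1,1,2,1,1,0,0,0,0,0,1,0,0,0,2,1,0,0,0,2,1,0,3,0,0,0,0,1,1,1]
Step 10: insert cc at [3, 4, 6, 30] -> counters=[0,0,1,2,2,2,2,1,0,0,0,0,0,1,0,0,0,2,1,0,0,0,2,1,0,3,0,0,0,0,2,1,1]
Step 11: delete pky at [7, 25, 31, 32] -> counters=[0,0,1,2,2,2,2,0,0,0,0,0,0,1,0,0,0,2,1,0,0,0,2,1,0,2,0,0,0,0,2,0,0]
Step 12: insert o at [5, 17, 22, 25] -> counters=[0,0,1,2,2,3,2,0,0,0,0,0,0,1,0,0,0,3,1,0,0,0,3,1,0,3,0,0,0,0,2,0,0]
Step 13: insert ui at [0, 14, 22, 23] -> counters=[1,0,1,2,2,3,2,0,0,0,0,0,0,1,1,0,0,3,1,0,0,0,4,2,0,3,0,0,0,0,2,0,0]
Step 14: insert o at [5, 17, 22, 25] -> counters=[1,0,1,2,2,4,2,0,0,0,0,0,0,1,1,0,0,4,1,0,0,0,5,2,0,4,0,0,0,0,2,0,0]
Query vf: check counters[6]=2 counters[11]=0 counters[18]=1 counters[32]=0 -> no

Answer: no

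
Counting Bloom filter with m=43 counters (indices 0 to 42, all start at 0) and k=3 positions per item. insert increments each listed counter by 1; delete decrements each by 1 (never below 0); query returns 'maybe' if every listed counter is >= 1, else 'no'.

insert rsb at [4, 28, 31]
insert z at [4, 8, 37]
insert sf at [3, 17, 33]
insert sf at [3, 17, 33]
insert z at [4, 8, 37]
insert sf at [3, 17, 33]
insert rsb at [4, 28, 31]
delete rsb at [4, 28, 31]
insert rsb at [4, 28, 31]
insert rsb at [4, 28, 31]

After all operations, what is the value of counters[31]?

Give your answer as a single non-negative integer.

Answer: 3

Derivation:
Step 1: insert rsb at [4, 28, 31] -> counters=[0,0,0,0,1,0,0,0,0,0,0,0,0,0,0,0,0,0,0,0,0,0,0,0,0,0,0,0,1,0,0,1,0,0,0,0,0,0,0,0,0,0,0]
Step 2: insert z at [4, 8, 37] -> counters=[0,0,0,0,2,0,0,0,1,0,0,0,0,0,0,0,0,0,0,0,0,0,0,0,0,0,0,0,1,0,0,1,0,0,0,0,0,1,0,0,0,0,0]
Step 3: insert sf at [3, 17, 33] -> counters=[0,0,0,1,2,0,0,0,1,0,0,0,0,0,0,0,0,1,0,0,0,0,0,0,0,0,0,0,1,0,0,1,0,1,0,0,0,1,0,0,0,0,0]
Step 4: insert sf at [3, 17, 33] -> counters=[0,0,0,2,2,0,0,0,1,0,0,0,0,0,0,0,0,2,0,0,0,0,0,0,0,0,0,0,1,0,0,1,0,2,0,0,0,1,0,0,0,0,0]
Step 5: insert z at [4, 8, 37] -> counters=[0,0,0,2,3,0,0,0,2,0,0,0,0,0,0,0,0,2,0,0,0,0,0,0,0,0,0,0,1,0,0,1,0,2,0,0,0,2,0,0,0,0,0]
Step 6: insert sf at [3, 17, 33] -> counters=[0,0,0,3,3,0,0,0,2,0,0,0,0,0,0,0,0,3,0,0,0,0,0,0,0,0,0,0,1,0,0,1,0,3,0,0,0,2,0,0,0,0,0]
Step 7: insert rsb at [4, 28, 31] -> counters=[0,0,0,3,4,0,0,0,2,0,0,0,0,0,0,0,0,3,0,0,0,0,0,0,0,0,0,0,2,0,0,2,0,3,0,0,0,2,0,0,0,0,0]
Step 8: delete rsb at [4, 28, 31] -> counters=[0,0,0,3,3,0,0,0,2,0,0,0,0,0,0,0,0,3,0,0,0,0,0,0,0,0,0,0,1,0,0,1,0,3,0,0,0,2,0,0,0,0,0]
Step 9: insert rsb at [4, 28, 31] -> counters=[0,0,0,3,4,0,0,0,2,0,0,0,0,0,0,0,0,3,0,0,0,0,0,0,0,0,0,0,2,0,0,2,0,3,0,0,0,2,0,0,0,0,0]
Step 10: insert rsb at [4, 28, 31] -> counters=[0,0,0,3,5,0,0,0,2,0,0,0,0,0,0,0,0,3,0,0,0,0,0,0,0,0,0,0,3,0,0,3,0,3,0,0,0,2,0,0,0,0,0]
Final counters=[0,0,0,3,5,0,0,0,2,0,0,0,0,0,0,0,0,3,0,0,0,0,0,0,0,0,0,0,3,0,0,3,0,3,0,0,0,2,0,0,0,0,0] -> counters[31]=3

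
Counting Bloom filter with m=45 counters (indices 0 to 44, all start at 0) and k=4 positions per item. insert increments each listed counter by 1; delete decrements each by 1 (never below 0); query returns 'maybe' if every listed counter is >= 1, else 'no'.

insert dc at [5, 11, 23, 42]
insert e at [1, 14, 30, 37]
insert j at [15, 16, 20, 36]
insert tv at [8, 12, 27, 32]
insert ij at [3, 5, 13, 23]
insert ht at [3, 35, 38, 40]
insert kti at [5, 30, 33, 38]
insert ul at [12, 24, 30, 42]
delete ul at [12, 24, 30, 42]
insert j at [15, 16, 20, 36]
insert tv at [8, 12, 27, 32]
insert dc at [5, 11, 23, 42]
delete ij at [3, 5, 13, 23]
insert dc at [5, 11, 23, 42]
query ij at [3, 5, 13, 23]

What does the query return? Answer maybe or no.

Answer: no

Derivation:
Step 1: insert dc at [5, 11, 23, 42] -> counters=[0,0,0,0,0,1,0,0,0,0,0,1,0,0,0,0,0,0,0,0,0,0,0,1,0,0,0,0,0,0,0,0,0,0,0,0,0,0,0,0,0,0,1,0,0]
Step 2: insert e at [1, 14, 30, 37] -> counters=[0,1,0,0,0,1,0,0,0,0,0,1,0,0,1,0,0,0,0,0,0,0,0,1,0,0,0,0,0,0,1,0,0,0,0,0,0,1,0,0,0,0,1,0,0]
Step 3: insert j at [15, 16, 20, 36] -> counters=[0,1,0,0,0,1,0,0,0,0,0,1,0,0,1,1,1,0,0,0,1,0,0,1,0,0,0,0,0,0,1,0,0,0,0,0,1,1,0,0,0,0,1,0,0]
Step 4: insert tv at [8, 12, 27, 32] -> counters=[0,1,0,0,0,1,0,0,1,0,0,1,1,0,1,1,1,0,0,0,1,0,0,1,0,0,0,1,0,0,1,0,1,0,0,0,1,1,0,0,0,0,1,0,0]
Step 5: insert ij at [3, 5, 13, 23] -> counters=[0,1,0,1,0,2,0,0,1,0,0,1,1,1,1,1,1,0,0,0,1,0,0,2,0,0,0,1,0,0,1,0,1,0,0,0,1,1,0,0,0,0,1,0,0]
Step 6: insert ht at [3, 35, 38, 40] -> counters=[0,1,0,2,0,2,0,0,1,0,0,1,1,1,1,1,1,0,0,0,1,0,0,2,0,0,0,1,0,0,1,0,1,0,0,1,1,1,1,0,1,0,1,0,0]
Step 7: insert kti at [5, 30, 33, 38] -> counters=[0,1,0,2,0,3,0,0,1,0,0,1,1,1,1,1,1,0,0,0,1,0,0,2,0,0,0,1,0,0,2,0,1,1,0,1,1,1,2,0,1,0,1,0,0]
Step 8: insert ul at [12, 24, 30, 42] -> counters=[0,1,0,2,0,3,0,0,1,0,0,1,2,1,1,1,1,0,0,0,1,0,0,2,1,0,0,1,0,0,3,0,1,1,0,1,1,1,2,0,1,0,2,0,0]
Step 9: delete ul at [12, 24, 30, 42] -> counters=[0,1,0,2,0,3,0,0,1,0,0,1,1,1,1,1,1,0,0,0,1,0,0,2,0,0,0,1,0,0,2,0,1,1,0,1,1,1,2,0,1,0,1,0,0]
Step 10: insert j at [15, 16, 20, 36] -> counters=[0,1,0,2,0,3,0,0,1,0,0,1,1,1,1,2,2,0,0,0,2,0,0,2,0,0,0,1,0,0,2,0,1,1,0,1,2,1,2,0,1,0,1,0,0]
Step 11: insert tv at [8, 12, 27, 32] -> counters=[0,1,0,2,0,3,0,0,2,0,0,1,2,1,1,2,2,0,0,0,2,0,0,2,0,0,0,2,0,0,2,0,2,1,0,1,2,1,2,0,1,0,1,0,0]
Step 12: insert dc at [5, 11, 23, 42] -> counters=[0,1,0,2,0,4,0,0,2,0,0,2,2,1,1,2,2,0,0,0,2,0,0,3,0,0,0,2,0,0,2,0,2,1,0,1,2,1,2,0,1,0,2,0,0]
Step 13: delete ij at [3, 5, 13, 23] -> counters=[0,1,0,1,0,3,0,0,2,0,0,2,2,0,1,2,2,0,0,0,2,0,0,2,0,0,0,2,0,0,2,0,2,1,0,1,2,1,2,0,1,0,2,0,0]
Step 14: insert dc at [5, 11, 23, 42] -> counters=[0,1,0,1,0,4,0,0,2,0,0,3,2,0,1,2,2,0,0,0,2,0,0,3,0,0,0,2,0,0,2,0,2,1,0,1,2,1,2,0,1,0,3,0,0]
Query ij: check counters[3]=1 counters[5]=4 counters[13]=0 counters[23]=3 -> no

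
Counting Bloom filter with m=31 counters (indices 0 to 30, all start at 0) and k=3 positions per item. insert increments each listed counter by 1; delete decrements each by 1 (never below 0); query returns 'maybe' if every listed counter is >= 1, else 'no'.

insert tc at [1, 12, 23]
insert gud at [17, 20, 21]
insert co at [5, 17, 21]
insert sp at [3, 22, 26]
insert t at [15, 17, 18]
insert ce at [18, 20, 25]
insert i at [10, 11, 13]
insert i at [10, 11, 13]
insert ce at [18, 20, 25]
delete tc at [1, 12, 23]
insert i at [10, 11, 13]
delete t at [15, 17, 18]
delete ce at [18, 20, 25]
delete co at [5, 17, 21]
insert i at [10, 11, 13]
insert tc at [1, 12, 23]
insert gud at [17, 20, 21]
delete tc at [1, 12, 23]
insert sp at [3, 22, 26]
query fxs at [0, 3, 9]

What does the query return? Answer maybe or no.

Step 1: insert tc at [1, 12, 23] -> counters=[0,1,0,0,0,0,0,0,0,0,0,0,1,0,0,0,0,0,0,0,0,0,0,1,0,0,0,0,0,0,0]
Step 2: insert gud at [17, 20, 21] -> counters=[0,1,0,0,0,0,0,0,0,0,0,0,1,0,0,0,0,1,0,0,1,1,0,1,0,0,0,0,0,0,0]
Step 3: insert co at [5, 17, 21] -> counters=[0,1,0,0,0,1,0,0,0,0,0,0,1,0,0,0,0,2,0,0,1,2,0,1,0,0,0,0,0,0,0]
Step 4: insert sp at [3, 22, 26] -> counters=[0,1,0,1,0,1,0,0,0,0,0,0,1,0,0,0,0,2,0,0,1,2,1,1,0,0,1,0,0,0,0]
Step 5: insert t at [15, 17, 18] -> counters=[0,1,0,1,0,1,0,0,0,0,0,0,1,0,0,1,0,3,1,0,1,2,1,1,0,0,1,0,0,0,0]
Step 6: insert ce at [18, 20, 25] -> counters=[0,1,0,1,0,1,0,0,0,0,0,0,1,0,0,1,0,3,2,0,2,2,1,1,0,1,1,0,0,0,0]
Step 7: insert i at [10, 11, 13] -> counters=[0,1,0,1,0,1,0,0,0,0,1,1,1,1,0,1,0,3,2,0,2,2,1,1,0,1,1,0,0,0,0]
Step 8: insert i at [10, 11, 13] -> counters=[0,1,0,1,0,1,0,0,0,0,2,2,1,2,0,1,0,3,2,0,2,2,1,1,0,1,1,0,0,0,0]
Step 9: insert ce at [18, 20, 25] -> counters=[0,1,0,1,0,1,0,0,0,0,2,2,1,2,0,1,0,3,3,0,3,2,1,1,0,2,1,0,0,0,0]
Step 10: delete tc at [1, 12, 23] -> counters=[0,0,0,1,0,1,0,0,0,0,2,2,0,2,0,1,0,3,3,0,3,2,1,0,0,2,1,0,0,0,0]
Step 11: insert i at [10, 11, 13] -> counters=[0,0,0,1,0,1,0,0,0,0,3,3,0,3,0,1,0,3,3,0,3,2,1,0,0,2,1,0,0,0,0]
Step 12: delete t at [15, 17, 18] -> counters=[0,0,0,1,0,1,0,0,0,0,3,3,0,3,0,0,0,2,2,0,3,2,1,0,0,2,1,0,0,0,0]
Step 13: delete ce at [18, 20, 25] -> counters=[0,0,0,1,0,1,0,0,0,0,3,3,0,3,0,0,0,2,1,0,2,2,1,0,0,1,1,0,0,0,0]
Step 14: delete co at [5, 17, 21] -> counters=[0,0,0,1,0,0,0,0,0,0,3,3,0,3,0,0,0,1,1,0,2,1,1,0,0,1,1,0,0,0,0]
Step 15: insert i at [10, 11, 13] -> counters=[0,0,0,1,0,0,0,0,0,0,4,4,0,4,0,0,0,1,1,0,2,1,1,0,0,1,1,0,0,0,0]
Step 16: insert tc at [1, 12, 23] -> counters=[0,1,0,1,0,0,0,0,0,0,4,4,1,4,0,0,0,1,1,0,2,1,1,1,0,1,1,0,0,0,0]
Step 17: insert gud at [17, 20, 21] -> counters=[0,1,0,1,0,0,0,0,0,0,4,4,1,4,0,0,0,2,1,0,3,2,1,1,0,1,1,0,0,0,0]
Step 18: delete tc at [1, 12, 23] -> counters=[0,0,0,1,0,0,0,0,0,0,4,4,0,4,0,0,0,2,1,0,3,2,1,0,0,1,1,0,0,0,0]
Step 19: insert sp at [3, 22, 26] -> counters=[0,0,0,2,0,0,0,0,0,0,4,4,0,4,0,0,0,2,1,0,3,2,2,0,0,1,2,0,0,0,0]
Query fxs: check counters[0]=0 counters[3]=2 counters[9]=0 -> no

Answer: no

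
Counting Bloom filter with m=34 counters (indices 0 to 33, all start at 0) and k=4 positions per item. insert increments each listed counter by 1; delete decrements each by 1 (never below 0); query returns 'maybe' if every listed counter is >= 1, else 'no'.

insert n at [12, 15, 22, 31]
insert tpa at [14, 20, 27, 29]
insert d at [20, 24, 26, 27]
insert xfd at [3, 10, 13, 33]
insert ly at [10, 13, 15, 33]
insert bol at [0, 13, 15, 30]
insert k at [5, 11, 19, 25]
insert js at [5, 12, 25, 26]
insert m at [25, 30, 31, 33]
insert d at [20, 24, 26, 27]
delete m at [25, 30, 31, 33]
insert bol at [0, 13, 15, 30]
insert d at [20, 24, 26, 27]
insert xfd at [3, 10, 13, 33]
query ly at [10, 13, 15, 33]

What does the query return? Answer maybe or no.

Step 1: insert n at [12, 15, 22, 31] -> counters=[0,0,0,0,0,0,0,0,0,0,0,0,1,0,0,1,0,0,0,0,0,0,1,0,0,0,0,0,0,0,0,1,0,0]
Step 2: insert tpa at [14, 20, 27, 29] -> counters=[0,0,0,0,0,0,0,0,0,0,0,0,1,0,1,1,0,0,0,0,1,0,1,0,0,0,0,1,0,1,0,1,0,0]
Step 3: insert d at [20, 24, 26, 27] -> counters=[0,0,0,0,0,0,0,0,0,0,0,0,1,0,1,1,0,0,0,0,2,0,1,0,1,0,1,2,0,1,0,1,0,0]
Step 4: insert xfd at [3, 10, 13, 33] -> counters=[0,0,0,1,0,0,0,0,0,0,1,0,1,1,1,1,0,0,0,0,2,0,1,0,1,0,1,2,0,1,0,1,0,1]
Step 5: insert ly at [10, 13, 15, 33] -> counters=[0,0,0,1,0,0,0,0,0,0,2,0,1,2,1,2,0,0,0,0,2,0,1,0,1,0,1,2,0,1,0,1,0,2]
Step 6: insert bol at [0, 13, 15, 30] -> counters=[1,0,0,1,0,0,0,0,0,0,2,0,1,3,1,3,0,0,0,0,2,0,1,0,1,0,1,2,0,1,1,1,0,2]
Step 7: insert k at [5, 11, 19, 25] -> counters=[1,0,0,1,0,1,0,0,0,0,2,1,1,3,1,3,0,0,0,1,2,0,1,0,1,1,1,2,0,1,1,1,0,2]
Step 8: insert js at [5, 12, 25, 26] -> counters=[1,0,0,1,0,2,0,0,0,0,2,1,2,3,1,3,0,0,0,1,2,0,1,0,1,2,2,2,0,1,1,1,0,2]
Step 9: insert m at [25, 30, 31, 33] -> counters=[1,0,0,1,0,2,0,0,0,0,2,1,2,3,1,3,0,0,0,1,2,0,1,0,1,3,2,2,0,1,2,2,0,3]
Step 10: insert d at [20, 24, 26, 27] -> counters=[1,0,0,1,0,2,0,0,0,0,2,1,2,3,1,3,0,0,0,1,3,0,1,0,2,3,3,3,0,1,2,2,0,3]
Step 11: delete m at [25, 30, 31, 33] -> counters=[1,0,0,1,0,2,0,0,0,0,2,1,2,3,1,3,0,0,0,1,3,0,1,0,2,2,3,3,0,1,1,1,0,2]
Step 12: insert bol at [0, 13, 15, 30] -> counters=[2,0,0,1,0,2,0,0,0,0,2,1,2,4,1,4,0,0,0,1,3,0,1,0,2,2,3,3,0,1,2,1,0,2]
Step 13: insert d at [20, 24, 26, 27] -> counters=[2,0,0,1,0,2,0,0,0,0,2,1,2,4,1,4,0,0,0,1,4,0,1,0,3,2,4,4,0,1,2,1,0,2]
Step 14: insert xfd at [3, 10, 13, 33] -> counters=[2,0,0,2,0,2,0,0,0,0,3,1,2,5,1,4,0,0,0,1,4,0,1,0,3,2,4,4,0,1,2,1,0,3]
Query ly: check counters[10]=3 counters[13]=5 counters[15]=4 counters[33]=3 -> maybe

Answer: maybe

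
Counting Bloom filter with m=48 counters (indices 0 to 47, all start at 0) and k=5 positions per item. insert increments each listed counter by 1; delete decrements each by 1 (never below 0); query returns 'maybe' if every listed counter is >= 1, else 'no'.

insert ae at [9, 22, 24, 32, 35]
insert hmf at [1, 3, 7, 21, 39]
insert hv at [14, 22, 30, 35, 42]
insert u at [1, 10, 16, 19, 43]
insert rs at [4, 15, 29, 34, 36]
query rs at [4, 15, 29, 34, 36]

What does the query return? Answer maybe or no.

Step 1: insert ae at [9, 22, 24, 32, 35] -> counters=[0,0,0,0,0,0,0,0,0,1,0,0,0,0,0,0,0,0,0,0,0,0,1,0,1,0,0,0,0,0,0,0,1,0,0,1,0,0,0,0,0,0,0,0,0,0,0,0]
Step 2: insert hmf at [1, 3, 7, 21, 39] -> counters=[0,1,0,1,0,0,0,1,0,1,0,0,0,0,0,0,0,0,0,0,0,1,1,0,1,0,0,0,0,0,0,0,1,0,0,1,0,0,0,1,0,0,0,0,0,0,0,0]
Step 3: insert hv at [14, 22, 30, 35, 42] -> counters=[0,1,0,1,0,0,0,1,0,1,0,0,0,0,1,0,0,0,0,0,0,1,2,0,1,0,0,0,0,0,1,0,1,0,0,2,0,0,0,1,0,0,1,0,0,0,0,0]
Step 4: insert u at [1, 10, 16, 19, 43] -> counters=[0,2,0,1,0,0,0,1,0,1,1,0,0,0,1,0,1,0,0,1,0,1,2,0,1,0,0,0,0,0,1,0,1,0,0,2,0,0,0,1,0,0,1,1,0,0,0,0]
Step 5: insert rs at [4, 15, 29, 34, 36] -> counters=[0,2,0,1,1,0,0,1,0,1,1,0,0,0,1,1,1,0,0,1,0,1,2,0,1,0,0,0,0,1,1,0,1,0,1,2,1,0,0,1,0,0,1,1,0,0,0,0]
Query rs: check counters[4]=1 counters[15]=1 counters[29]=1 counters[34]=1 counters[36]=1 -> maybe

Answer: maybe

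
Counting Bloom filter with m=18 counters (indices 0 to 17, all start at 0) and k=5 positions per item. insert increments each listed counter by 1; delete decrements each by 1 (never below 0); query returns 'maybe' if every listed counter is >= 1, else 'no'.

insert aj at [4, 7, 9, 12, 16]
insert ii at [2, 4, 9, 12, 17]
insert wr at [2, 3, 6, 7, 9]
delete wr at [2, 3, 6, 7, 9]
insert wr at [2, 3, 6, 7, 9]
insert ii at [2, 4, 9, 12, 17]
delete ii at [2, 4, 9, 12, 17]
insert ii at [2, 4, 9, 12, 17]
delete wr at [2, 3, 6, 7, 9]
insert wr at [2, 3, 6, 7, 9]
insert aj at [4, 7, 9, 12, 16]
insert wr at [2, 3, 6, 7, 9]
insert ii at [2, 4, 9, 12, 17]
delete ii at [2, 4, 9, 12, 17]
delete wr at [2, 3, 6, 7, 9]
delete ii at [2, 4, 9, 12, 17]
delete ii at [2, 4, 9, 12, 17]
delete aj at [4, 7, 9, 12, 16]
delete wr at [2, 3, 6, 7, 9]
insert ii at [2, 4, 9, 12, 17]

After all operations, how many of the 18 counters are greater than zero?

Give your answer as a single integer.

Step 1: insert aj at [4, 7, 9, 12, 16] -> counters=[0,0,0,0,1,0,0,1,0,1,0,0,1,0,0,0,1,0]
Step 2: insert ii at [2, 4, 9, 12, 17] -> counters=[0,0,1,0,2,0,0,1,0,2,0,0,2,0,0,0,1,1]
Step 3: insert wr at [2, 3, 6, 7, 9] -> counters=[0,0,2,1,2,0,1,2,0,3,0,0,2,0,0,0,1,1]
Step 4: delete wr at [2, 3, 6, 7, 9] -> counters=[0,0,1,0,2,0,0,1,0,2,0,0,2,0,0,0,1,1]
Step 5: insert wr at [2, 3, 6, 7, 9] -> counters=[0,0,2,1,2,0,1,2,0,3,0,0,2,0,0,0,1,1]
Step 6: insert ii at [2, 4, 9, 12, 17] -> counters=[0,0,3,1,3,0,1,2,0,4,0,0,3,0,0,0,1,2]
Step 7: delete ii at [2, 4, 9, 12, 17] -> counters=[0,0,2,1,2,0,1,2,0,3,0,0,2,0,0,0,1,1]
Step 8: insert ii at [2, 4, 9, 12, 17] -> counters=[0,0,3,1,3,0,1,2,0,4,0,0,3,0,0,0,1,2]
Step 9: delete wr at [2, 3, 6, 7, 9] -> counters=[0,0,2,0,3,0,0,1,0,3,0,0,3,0,0,0,1,2]
Step 10: insert wr at [2, 3, 6, 7, 9] -> counters=[0,0,3,1,3,0,1,2,0,4,0,0,3,0,0,0,1,2]
Step 11: insert aj at [4, 7, 9, 12, 16] -> counters=[0,0,3,1,4,0,1,3,0,5,0,0,4,0,0,0,2,2]
Step 12: insert wr at [2, 3, 6, 7, 9] -> counters=[0,0,4,2,4,0,2,4,0,6,0,0,4,0,0,0,2,2]
Step 13: insert ii at [2, 4, 9, 12, 17] -> counters=[0,0,5,2,5,0,2,4,0,7,0,0,5,0,0,0,2,3]
Step 14: delete ii at [2, 4, 9, 12, 17] -> counters=[0,0,4,2,4,0,2,4,0,6,0,0,4,0,0,0,2,2]
Step 15: delete wr at [2, 3, 6, 7, 9] -> counters=[0,0,3,1,4,0,1,3,0,5,0,0,4,0,0,0,2,2]
Step 16: delete ii at [2, 4, 9, 12, 17] -> counters=[0,0,2,1,3,0,1,3,0,4,0,0,3,0,0,0,2,1]
Step 17: delete ii at [2, 4, 9, 12, 17] -> counters=[0,0,1,1,2,0,1,3,0,3,0,0,2,0,0,0,2,0]
Step 18: delete aj at [4, 7, 9, 12, 16] -> counters=[0,0,1,1,1,0,1,2,0,2,0,0,1,0,0,0,1,0]
Step 19: delete wr at [2, 3, 6, 7, 9] -> counters=[0,0,0,0,1,0,0,1,0,1,0,0,1,0,0,0,1,0]
Step 20: insert ii at [2, 4, 9, 12, 17] -> counters=[0,0,1,0,2,0,0,1,0,2,0,0,2,0,0,0,1,1]
Final counters=[0,0,1,0,2,0,0,1,0,2,0,0,2,0,0,0,1,1] -> 7 nonzero

Answer: 7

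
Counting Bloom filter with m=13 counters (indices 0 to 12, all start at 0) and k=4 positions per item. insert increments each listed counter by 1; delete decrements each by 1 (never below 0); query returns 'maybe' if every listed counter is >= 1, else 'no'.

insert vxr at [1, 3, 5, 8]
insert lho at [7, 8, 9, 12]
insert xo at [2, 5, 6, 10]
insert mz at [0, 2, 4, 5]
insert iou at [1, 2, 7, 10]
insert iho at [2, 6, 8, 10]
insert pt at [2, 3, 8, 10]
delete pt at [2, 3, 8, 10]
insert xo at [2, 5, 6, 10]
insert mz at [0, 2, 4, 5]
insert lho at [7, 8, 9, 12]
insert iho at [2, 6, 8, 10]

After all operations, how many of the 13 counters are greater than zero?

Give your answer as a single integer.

Answer: 12

Derivation:
Step 1: insert vxr at [1, 3, 5, 8] -> counters=[0,1,0,1,0,1,0,0,1,0,0,0,0]
Step 2: insert lho at [7, 8, 9, 12] -> counters=[0,1,0,1,0,1,0,1,2,1,0,0,1]
Step 3: insert xo at [2, 5, 6, 10] -> counters=[0,1,1,1,0,2,1,1,2,1,1,0,1]
Step 4: insert mz at [0, 2, 4, 5] -> counters=[1,1,2,1,1,3,1,1,2,1,1,0,1]
Step 5: insert iou at [1, 2, 7, 10] -> counters=[1,2,3,1,1,3,1,2,2,1,2,0,1]
Step 6: insert iho at [2, 6, 8, 10] -> counters=[1,2,4,1,1,3,2,2,3,1,3,0,1]
Step 7: insert pt at [2, 3, 8, 10] -> counters=[1,2,5,2,1,3,2,2,4,1,4,0,1]
Step 8: delete pt at [2, 3, 8, 10] -> counters=[1,2,4,1,1,3,2,2,3,1,3,0,1]
Step 9: insert xo at [2, 5, 6, 10] -> counters=[1,2,5,1,1,4,3,2,3,1,4,0,1]
Step 10: insert mz at [0, 2, 4, 5] -> counters=[2,2,6,1,2,5,3,2,3,1,4,0,1]
Step 11: insert lho at [7, 8, 9, 12] -> counters=[2,2,6,1,2,5,3,3,4,2,4,0,2]
Step 12: insert iho at [2, 6, 8, 10] -> counters=[2,2,7,1,2,5,4,3,5,2,5,0,2]
Final counters=[2,2,7,1,2,5,4,3,5,2,5,0,2] -> 12 nonzero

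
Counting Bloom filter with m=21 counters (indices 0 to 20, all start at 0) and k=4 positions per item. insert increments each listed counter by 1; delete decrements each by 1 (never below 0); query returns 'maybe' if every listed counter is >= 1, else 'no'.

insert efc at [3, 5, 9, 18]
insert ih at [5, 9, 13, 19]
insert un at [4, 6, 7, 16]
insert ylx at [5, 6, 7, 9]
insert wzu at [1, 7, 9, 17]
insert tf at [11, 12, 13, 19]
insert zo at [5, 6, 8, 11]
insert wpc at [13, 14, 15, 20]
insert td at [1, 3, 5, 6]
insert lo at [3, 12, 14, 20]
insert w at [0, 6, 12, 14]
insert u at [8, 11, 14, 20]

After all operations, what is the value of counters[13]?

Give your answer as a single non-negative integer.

Step 1: insert efc at [3, 5, 9, 18] -> counters=[0,0,0,1,0,1,0,0,0,1,0,0,0,0,0,0,0,0,1,0,0]
Step 2: insert ih at [5, 9, 13, 19] -> counters=[0,0,0,1,0,2,0,0,0,2,0,0,0,1,0,0,0,0,1,1,0]
Step 3: insert un at [4, 6, 7, 16] -> counters=[0,0,0,1,1,2,1,1,0,2,0,0,0,1,0,0,1,0,1,1,0]
Step 4: insert ylx at [5, 6, 7, 9] -> counters=[0,0,0,1,1,3,2,2,0,3,0,0,0,1,0,0,1,0,1,1,0]
Step 5: insert wzu at [1, 7, 9, 17] -> counters=[0,1,0,1,1,3,2,3,0,4,0,0,0,1,0,0,1,1,1,1,0]
Step 6: insert tf at [11, 12, 13, 19] -> counters=[0,1,0,1,1,3,2,3,0,4,0,1,1,2,0,0,1,1,1,2,0]
Step 7: insert zo at [5, 6, 8, 11] -> counters=[0,1,0,1,1,4,3,3,1,4,0,2,1,2,0,0,1,1,1,2,0]
Step 8: insert wpc at [13, 14, 15, 20] -> counters=[0,1,0,1,1,4,3,3,1,4,0,2,1,3,1,1,1,1,1,2,1]
Step 9: insert td at [1, 3, 5, 6] -> counters=[0,2,0,2,1,5,4,3,1,4,0,2,1,3,1,1,1,1,1,2,1]
Step 10: insert lo at [3, 12, 14, 20] -> counters=[0,2,0,3,1,5,4,3,1,4,0,2,2,3,2,1,1,1,1,2,2]
Step 11: insert w at [0, 6, 12, 14] -> counters=[1,2,0,3,1,5,5,3,1,4,0,2,3,3,3,1,1,1,1,2,2]
Step 12: insert u at [8, 11, 14, 20] -> counters=[1,2,0,3,1,5,5,3,2,4,0,3,3,3,4,1,1,1,1,2,3]
Final counters=[1,2,0,3,1,5,5,3,2,4,0,3,3,3,4,1,1,1,1,2,3] -> counters[13]=3

Answer: 3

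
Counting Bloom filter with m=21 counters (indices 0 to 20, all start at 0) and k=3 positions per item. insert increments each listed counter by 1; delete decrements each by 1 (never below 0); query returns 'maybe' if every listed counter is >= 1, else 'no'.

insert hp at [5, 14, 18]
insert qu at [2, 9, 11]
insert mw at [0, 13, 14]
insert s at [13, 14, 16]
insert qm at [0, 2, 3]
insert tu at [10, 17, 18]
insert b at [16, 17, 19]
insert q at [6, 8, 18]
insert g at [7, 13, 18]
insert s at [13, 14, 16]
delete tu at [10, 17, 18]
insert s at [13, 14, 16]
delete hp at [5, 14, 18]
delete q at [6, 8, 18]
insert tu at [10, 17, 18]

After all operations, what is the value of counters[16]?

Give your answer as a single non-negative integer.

Answer: 4

Derivation:
Step 1: insert hp at [5, 14, 18] -> counters=[0,0,0,0,0,1,0,0,0,0,0,0,0,0,1,0,0,0,1,0,0]
Step 2: insert qu at [2, 9, 11] -> counters=[0,0,1,0,0,1,0,0,0,1,0,1,0,0,1,0,0,0,1,0,0]
Step 3: insert mw at [0, 13, 14] -> counters=[1,0,1,0,0,1,0,0,0,1,0,1,0,1,2,0,0,0,1,0,0]
Step 4: insert s at [13, 14, 16] -> counters=[1,0,1,0,0,1,0,0,0,1,0,1,0,2,3,0,1,0,1,0,0]
Step 5: insert qm at [0, 2, 3] -> counters=[2,0,2,1,0,1,0,0,0,1,0,1,0,2,3,0,1,0,1,0,0]
Step 6: insert tu at [10, 17, 18] -> counters=[2,0,2,1,0,1,0,0,0,1,1,1,0,2,3,0,1,1,2,0,0]
Step 7: insert b at [16, 17, 19] -> counters=[2,0,2,1,0,1,0,0,0,1,1,1,0,2,3,0,2,2,2,1,0]
Step 8: insert q at [6, 8, 18] -> counters=[2,0,2,1,0,1,1,0,1,1,1,1,0,2,3,0,2,2,3,1,0]
Step 9: insert g at [7, 13, 18] -> counters=[2,0,2,1,0,1,1,1,1,1,1,1,0,3,3,0,2,2,4,1,0]
Step 10: insert s at [13, 14, 16] -> counters=[2,0,2,1,0,1,1,1,1,1,1,1,0,4,4,0,3,2,4,1,0]
Step 11: delete tu at [10, 17, 18] -> counters=[2,0,2,1,0,1,1,1,1,1,0,1,0,4,4,0,3,1,3,1,0]
Step 12: insert s at [13, 14, 16] -> counters=[2,0,2,1,0,1,1,1,1,1,0,1,0,5,5,0,4,1,3,1,0]
Step 13: delete hp at [5, 14, 18] -> counters=[2,0,2,1,0,0,1,1,1,1,0,1,0,5,4,0,4,1,2,1,0]
Step 14: delete q at [6, 8, 18] -> counters=[2,0,2,1,0,0,0,1,0,1,0,1,0,5,4,0,4,1,1,1,0]
Step 15: insert tu at [10, 17, 18] -> counters=[2,0,2,1,0,0,0,1,0,1,1,1,0,5,4,0,4,2,2,1,0]
Final counters=[2,0,2,1,0,0,0,1,0,1,1,1,0,5,4,0,4,2,2,1,0] -> counters[16]=4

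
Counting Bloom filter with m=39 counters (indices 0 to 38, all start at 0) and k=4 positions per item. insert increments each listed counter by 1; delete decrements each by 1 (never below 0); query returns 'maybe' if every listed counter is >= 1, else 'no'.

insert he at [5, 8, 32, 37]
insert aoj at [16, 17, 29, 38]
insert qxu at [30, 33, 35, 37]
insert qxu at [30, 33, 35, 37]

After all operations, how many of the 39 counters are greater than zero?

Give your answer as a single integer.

Answer: 11

Derivation:
Step 1: insert he at [5, 8, 32, 37] -> counters=[0,0,0,0,0,1,0,0,1,0,0,0,0,0,0,0,0,0,0,0,0,0,0,0,0,0,0,0,0,0,0,0,1,0,0,0,0,1,0]
Step 2: insert aoj at [16, 17, 29, 38] -> counters=[0,0,0,0,0,1,0,0,1,0,0,0,0,0,0,0,1,1,0,0,0,0,0,0,0,0,0,0,0,1,0,0,1,0,0,0,0,1,1]
Step 3: insert qxu at [30, 33, 35, 37] -> counters=[0,0,0,0,0,1,0,0,1,0,0,0,0,0,0,0,1,1,0,0,0,0,0,0,0,0,0,0,0,1,1,0,1,1,0,1,0,2,1]
Step 4: insert qxu at [30, 33, 35, 37] -> counters=[0,0,0,0,0,1,0,0,1,0,0,0,0,0,0,0,1,1,0,0,0,0,0,0,0,0,0,0,0,1,2,0,1,2,0,2,0,3,1]
Final counters=[0,0,0,0,0,1,0,0,1,0,0,0,0,0,0,0,1,1,0,0,0,0,0,0,0,0,0,0,0,1,2,0,1,2,0,2,0,3,1] -> 11 nonzero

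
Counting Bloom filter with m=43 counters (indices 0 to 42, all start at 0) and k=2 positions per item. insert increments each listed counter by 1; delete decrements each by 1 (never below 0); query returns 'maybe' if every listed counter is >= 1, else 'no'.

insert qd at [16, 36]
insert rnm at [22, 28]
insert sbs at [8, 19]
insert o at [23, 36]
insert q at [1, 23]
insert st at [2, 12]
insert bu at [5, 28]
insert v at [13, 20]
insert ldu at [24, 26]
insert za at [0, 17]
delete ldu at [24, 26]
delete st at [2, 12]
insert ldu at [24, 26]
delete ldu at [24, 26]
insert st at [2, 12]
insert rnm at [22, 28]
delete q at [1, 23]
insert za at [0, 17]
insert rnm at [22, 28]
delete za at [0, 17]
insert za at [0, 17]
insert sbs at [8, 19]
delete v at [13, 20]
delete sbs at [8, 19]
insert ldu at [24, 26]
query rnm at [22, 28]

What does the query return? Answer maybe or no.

Answer: maybe

Derivation:
Step 1: insert qd at [16, 36] -> counters=[0,0,0,0,0,0,0,0,0,0,0,0,0,0,0,0,1,0,0,0,0,0,0,0,0,0,0,0,0,0,0,0,0,0,0,0,1,0,0,0,0,0,0]
Step 2: insert rnm at [22, 28] -> counters=[0,0,0,0,0,0,0,0,0,0,0,0,0,0,0,0,1,0,0,0,0,0,1,0,0,0,0,0,1,0,0,0,0,0,0,0,1,0,0,0,0,0,0]
Step 3: insert sbs at [8, 19] -> counters=[0,0,0,0,0,0,0,0,1,0,0,0,0,0,0,0,1,0,0,1,0,0,1,0,0,0,0,0,1,0,0,0,0,0,0,0,1,0,0,0,0,0,0]
Step 4: insert o at [23, 36] -> counters=[0,0,0,0,0,0,0,0,1,0,0,0,0,0,0,0,1,0,0,1,0,0,1,1,0,0,0,0,1,0,0,0,0,0,0,0,2,0,0,0,0,0,0]
Step 5: insert q at [1, 23] -> counters=[0,1,0,0,0,0,0,0,1,0,0,0,0,0,0,0,1,0,0,1,0,0,1,2,0,0,0,0,1,0,0,0,0,0,0,0,2,0,0,0,0,0,0]
Step 6: insert st at [2, 12] -> counters=[0,1,1,0,0,0,0,0,1,0,0,0,1,0,0,0,1,0,0,1,0,0,1,2,0,0,0,0,1,0,0,0,0,0,0,0,2,0,0,0,0,0,0]
Step 7: insert bu at [5, 28] -> counters=[0,1,1,0,0,1,0,0,1,0,0,0,1,0,0,0,1,0,0,1,0,0,1,2,0,0,0,0,2,0,0,0,0,0,0,0,2,0,0,0,0,0,0]
Step 8: insert v at [13, 20] -> counters=[0,1,1,0,0,1,0,0,1,0,0,0,1,1,0,0,1,0,0,1,1,0,1,2,0,0,0,0,2,0,0,0,0,0,0,0,2,0,0,0,0,0,0]
Step 9: insert ldu at [24, 26] -> counters=[0,1,1,0,0,1,0,0,1,0,0,0,1,1,0,0,1,0,0,1,1,0,1,2,1,0,1,0,2,0,0,0,0,0,0,0,2,0,0,0,0,0,0]
Step 10: insert za at [0, 17] -> counters=[1,1,1,0,0,1,0,0,1,0,0,0,1,1,0,0,1,1,0,1,1,0,1,2,1,0,1,0,2,0,0,0,0,0,0,0,2,0,0,0,0,0,0]
Step 11: delete ldu at [24, 26] -> counters=[1,1,1,0,0,1,0,0,1,0,0,0,1,1,0,0,1,1,0,1,1,0,1,2,0,0,0,0,2,0,0,0,0,0,0,0,2,0,0,0,0,0,0]
Step 12: delete st at [2, 12] -> counters=[1,1,0,0,0,1,0,0,1,0,0,0,0,1,0,0,1,1,0,1,1,0,1,2,0,0,0,0,2,0,0,0,0,0,0,0,2,0,0,0,0,0,0]
Step 13: insert ldu at [24, 26] -> counters=[1,1,0,0,0,1,0,0,1,0,0,0,0,1,0,0,1,1,0,1,1,0,1,2,1,0,1,0,2,0,0,0,0,0,0,0,2,0,0,0,0,0,0]
Step 14: delete ldu at [24, 26] -> counters=[1,1,0,0,0,1,0,0,1,0,0,0,0,1,0,0,1,1,0,1,1,0,1,2,0,0,0,0,2,0,0,0,0,0,0,0,2,0,0,0,0,0,0]
Step 15: insert st at [2, 12] -> counters=[1,1,1,0,0,1,0,0,1,0,0,0,1,1,0,0,1,1,0,1,1,0,1,2,0,0,0,0,2,0,0,0,0,0,0,0,2,0,0,0,0,0,0]
Step 16: insert rnm at [22, 28] -> counters=[1,1,1,0,0,1,0,0,1,0,0,0,1,1,0,0,1,1,0,1,1,0,2,2,0,0,0,0,3,0,0,0,0,0,0,0,2,0,0,0,0,0,0]
Step 17: delete q at [1, 23] -> counters=[1,0,1,0,0,1,0,0,1,0,0,0,1,1,0,0,1,1,0,1,1,0,2,1,0,0,0,0,3,0,0,0,0,0,0,0,2,0,0,0,0,0,0]
Step 18: insert za at [0, 17] -> counters=[2,0,1,0,0,1,0,0,1,0,0,0,1,1,0,0,1,2,0,1,1,0,2,1,0,0,0,0,3,0,0,0,0,0,0,0,2,0,0,0,0,0,0]
Step 19: insert rnm at [22, 28] -> counters=[2,0,1,0,0,1,0,0,1,0,0,0,1,1,0,0,1,2,0,1,1,0,3,1,0,0,0,0,4,0,0,0,0,0,0,0,2,0,0,0,0,0,0]
Step 20: delete za at [0, 17] -> counters=[1,0,1,0,0,1,0,0,1,0,0,0,1,1,0,0,1,1,0,1,1,0,3,1,0,0,0,0,4,0,0,0,0,0,0,0,2,0,0,0,0,0,0]
Step 21: insert za at [0, 17] -> counters=[2,0,1,0,0,1,0,0,1,0,0,0,1,1,0,0,1,2,0,1,1,0,3,1,0,0,0,0,4,0,0,0,0,0,0,0,2,0,0,0,0,0,0]
Step 22: insert sbs at [8, 19] -> counters=[2,0,1,0,0,1,0,0,2,0,0,0,1,1,0,0,1,2,0,2,1,0,3,1,0,0,0,0,4,0,0,0,0,0,0,0,2,0,0,0,0,0,0]
Step 23: delete v at [13, 20] -> counters=[2,0,1,0,0,1,0,0,2,0,0,0,1,0,0,0,1,2,0,2,0,0,3,1,0,0,0,0,4,0,0,0,0,0,0,0,2,0,0,0,0,0,0]
Step 24: delete sbs at [8, 19] -> counters=[2,0,1,0,0,1,0,0,1,0,0,0,1,0,0,0,1,2,0,1,0,0,3,1,0,0,0,0,4,0,0,0,0,0,0,0,2,0,0,0,0,0,0]
Step 25: insert ldu at [24, 26] -> counters=[2,0,1,0,0,1,0,0,1,0,0,0,1,0,0,0,1,2,0,1,0,0,3,1,1,0,1,0,4,0,0,0,0,0,0,0,2,0,0,0,0,0,0]
Query rnm: check counters[22]=3 counters[28]=4 -> maybe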